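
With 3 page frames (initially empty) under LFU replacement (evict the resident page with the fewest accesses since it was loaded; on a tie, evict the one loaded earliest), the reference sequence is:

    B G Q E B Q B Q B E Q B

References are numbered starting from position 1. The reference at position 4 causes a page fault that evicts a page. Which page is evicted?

pos 1: B -> fault, frames (B)
pos 2: G -> fault, frames (B G)
pos 3: Q -> fault, frames (B G Q)
pos 4: E -> fault, evict B, frames (G Q E)
At position 4, page B is evicted.

B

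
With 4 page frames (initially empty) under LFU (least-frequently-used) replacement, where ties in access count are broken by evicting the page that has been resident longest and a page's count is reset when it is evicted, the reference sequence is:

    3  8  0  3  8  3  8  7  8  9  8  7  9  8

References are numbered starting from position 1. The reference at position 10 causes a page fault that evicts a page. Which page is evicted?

0

pos 1: 3 → miss, frames [3]
pos 2: 8 → miss, frames [3, 8]
pos 3: 0 → miss, frames [3, 8, 0]
pos 4: 3 → hit
pos 5: 8 → hit
pos 6: 3 → hit
pos 7: 8 → hit
pos 8: 7 → miss, frames [3, 8, 0, 7]
pos 9: 8 → hit
pos 10: 9 → miss, evict 0, frames [3, 8, 7, 9]
At position 10, page 0 is evicted.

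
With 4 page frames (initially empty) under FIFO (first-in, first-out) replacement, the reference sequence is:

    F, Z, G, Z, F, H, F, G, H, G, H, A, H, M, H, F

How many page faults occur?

7

F -> fault, frames [F]
Z -> fault, frames [F, Z]
G -> fault, frames [F, Z, G]
Z -> hit
F -> hit
H -> fault, frames [F, Z, G, H]
F -> hit
G -> hit
H -> hit
G -> hit
H -> hit
A -> fault, evict F, frames [Z, G, H, A]
H -> hit
M -> fault, evict Z, frames [G, H, A, M]
H -> hit
F -> fault, evict G, frames [H, A, M, F]
Page faults: 7.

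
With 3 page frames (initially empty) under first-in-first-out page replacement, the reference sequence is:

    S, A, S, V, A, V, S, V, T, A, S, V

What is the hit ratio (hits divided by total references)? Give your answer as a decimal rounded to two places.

S → fault, frames (S)
A → fault, frames (S A)
S → hit
V → fault, frames (S A V)
A → hit
V → hit
S → hit
V → hit
T → fault, evict S, frames (A V T)
A → hit
S → fault, evict A, frames (V T S)
V → hit
Hits: 7 of 12 references → 7/12 = 0.5833.

0.58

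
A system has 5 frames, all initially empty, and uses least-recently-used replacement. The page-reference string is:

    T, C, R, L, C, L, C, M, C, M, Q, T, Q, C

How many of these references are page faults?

T: miss, frames {T}
C: miss, frames {T,C}
R: miss, frames {T,C,R}
L: miss, frames {T,C,R,L}
C: hit
L: hit
C: hit
M: miss, frames {T,R,L,C,M}
C: hit
M: hit
Q: miss, evict T, frames {R,L,C,M,Q}
T: miss, evict R, frames {L,C,M,Q,T}
Q: hit
C: hit
Page faults: 7.

7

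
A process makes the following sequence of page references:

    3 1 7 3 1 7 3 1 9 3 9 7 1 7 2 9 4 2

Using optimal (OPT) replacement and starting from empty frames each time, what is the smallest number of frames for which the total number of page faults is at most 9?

3

f=1: 18 faults
f=2: 11 faults
f=3: 7 faults
f=4: 6 faults
f=5: 6 faults
f=6: 6 faults
Smallest f with faults ≤ 9 is 3.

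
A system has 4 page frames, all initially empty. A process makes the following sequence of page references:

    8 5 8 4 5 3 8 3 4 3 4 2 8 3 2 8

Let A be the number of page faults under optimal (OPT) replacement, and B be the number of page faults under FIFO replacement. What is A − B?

-1

Under OPT: F F . F . F . . . . . F . . . . → 5 faults.
Under FIFO: F F . F . F . . . . . F F . . . → 6 faults.
A − B = 5 − 6 = -1.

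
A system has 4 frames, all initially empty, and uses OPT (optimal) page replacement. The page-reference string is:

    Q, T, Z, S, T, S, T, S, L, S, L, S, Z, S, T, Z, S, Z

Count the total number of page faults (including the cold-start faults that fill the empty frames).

Q → fault, frames [Q]
T → fault, frames [Q, T]
Z → fault, frames [Q, T, Z]
S → fault, frames [Q, T, Z, S]
T → hit
S → hit
T → hit
S → hit
L → fault, evict Q, frames [T, Z, S, L]
S → hit
L → hit
S → hit
Z → hit
S → hit
T → hit
Z → hit
S → hit
Z → hit
Page faults: 5.

5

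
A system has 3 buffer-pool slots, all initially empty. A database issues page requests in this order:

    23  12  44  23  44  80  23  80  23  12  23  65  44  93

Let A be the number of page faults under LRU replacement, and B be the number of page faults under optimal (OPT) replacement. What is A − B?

Under LRU: F F F . . F . . . F . F F F → 8 faults.
Under OPT: F F F . . F . . . . . F F F → 7 faults.
A − B = 8 − 7 = 1.

1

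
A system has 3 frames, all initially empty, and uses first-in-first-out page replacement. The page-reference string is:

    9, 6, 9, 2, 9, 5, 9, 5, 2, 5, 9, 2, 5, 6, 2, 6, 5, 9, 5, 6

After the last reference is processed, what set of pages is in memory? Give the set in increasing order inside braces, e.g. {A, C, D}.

{5, 6, 9}

9 → fault, frames {9}
6 → fault, frames {9,6}
9 → hit
2 → fault, frames {9,6,2}
9 → hit
5 → fault, evict 9, frames {6,2,5}
9 → fault, evict 6, frames {2,5,9}
5 → hit
2 → hit
5 → hit
9 → hit
2 → hit
5 → hit
6 → fault, evict 2, frames {5,9,6}
2 → fault, evict 5, frames {9,6,2}
6 → hit
5 → fault, evict 9, frames {6,2,5}
9 → fault, evict 6, frames {2,5,9}
5 → hit
6 → fault, evict 2, frames {5,9,6}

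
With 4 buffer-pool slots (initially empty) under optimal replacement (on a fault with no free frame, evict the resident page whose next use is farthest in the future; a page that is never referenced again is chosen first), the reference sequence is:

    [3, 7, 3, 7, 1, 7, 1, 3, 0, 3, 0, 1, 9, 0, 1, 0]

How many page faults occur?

3 -> fault, frames [3]
7 -> fault, frames [3, 7]
3 -> hit
7 -> hit
1 -> fault, frames [3, 7, 1]
7 -> hit
1 -> hit
3 -> hit
0 -> fault, frames [3, 7, 1, 0]
3 -> hit
0 -> hit
1 -> hit
9 -> fault, evict 7, frames [3, 1, 0, 9]
0 -> hit
1 -> hit
0 -> hit
Page faults: 5.

5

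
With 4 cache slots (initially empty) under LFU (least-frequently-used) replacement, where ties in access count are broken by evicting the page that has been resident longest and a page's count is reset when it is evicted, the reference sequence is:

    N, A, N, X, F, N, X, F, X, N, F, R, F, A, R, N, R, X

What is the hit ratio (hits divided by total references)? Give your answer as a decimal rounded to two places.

N → miss, frames [N]
A → miss, frames [N, A]
N → hit
X → miss, frames [N, A, X]
F → miss, frames [N, A, X, F]
N → hit
X → hit
F → hit
X → hit
N → hit
F → hit
R → miss, evict A, frames [N, X, F, R]
F → hit
A → miss, evict R, frames [N, X, F, A]
R → miss, evict A, frames [N, X, F, R]
N → hit
R → hit
X → hit
Hits: 11 of 18 references → 11/18 = 0.6111.

0.61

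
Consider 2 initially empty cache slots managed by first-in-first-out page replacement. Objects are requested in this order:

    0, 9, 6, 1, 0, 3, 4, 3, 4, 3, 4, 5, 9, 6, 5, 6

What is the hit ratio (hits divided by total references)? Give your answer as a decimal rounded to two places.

0 -> fault, frames {0}
9 -> fault, frames {0,9}
6 -> fault, evict 0, frames {9,6}
1 -> fault, evict 9, frames {6,1}
0 -> fault, evict 6, frames {1,0}
3 -> fault, evict 1, frames {0,3}
4 -> fault, evict 0, frames {3,4}
3 -> hit
4 -> hit
3 -> hit
4 -> hit
5 -> fault, evict 3, frames {4,5}
9 -> fault, evict 4, frames {5,9}
6 -> fault, evict 5, frames {9,6}
5 -> fault, evict 9, frames {6,5}
6 -> hit
Hits: 5 of 16 references → 5/16 = 0.3125.

0.31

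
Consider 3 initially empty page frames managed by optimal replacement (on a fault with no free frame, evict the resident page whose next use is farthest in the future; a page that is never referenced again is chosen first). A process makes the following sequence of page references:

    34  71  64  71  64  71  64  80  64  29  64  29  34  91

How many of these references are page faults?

34 -> miss, frames (34)
71 -> miss, frames (34 71)
64 -> miss, frames (34 71 64)
71 -> hit
64 -> hit
71 -> hit
64 -> hit
80 -> miss, evict 71, frames (34 64 80)
64 -> hit
29 -> miss, evict 80, frames (34 64 29)
64 -> hit
29 -> hit
34 -> hit
91 -> miss, evict 29, frames (34 64 91)
Page faults: 6.

6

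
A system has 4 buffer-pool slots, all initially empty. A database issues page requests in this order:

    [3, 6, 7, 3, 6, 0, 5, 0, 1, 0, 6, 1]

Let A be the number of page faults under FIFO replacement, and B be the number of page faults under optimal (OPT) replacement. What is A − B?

Under FIFO: F F F . . F F . F . F . → 7 faults.
Under OPT: F F F . . F F . F . . . → 6 faults.
A − B = 7 − 6 = 1.

1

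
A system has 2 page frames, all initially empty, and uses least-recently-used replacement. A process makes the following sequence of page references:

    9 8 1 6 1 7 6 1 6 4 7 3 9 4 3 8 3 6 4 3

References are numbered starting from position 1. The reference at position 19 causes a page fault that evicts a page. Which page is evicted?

pos 1: 9: miss, frames [9]
pos 2: 8: miss, frames [9, 8]
pos 3: 1: miss, evict 9, frames [8, 1]
pos 4: 6: miss, evict 8, frames [1, 6]
pos 5: 1: hit
pos 6: 7: miss, evict 6, frames [1, 7]
pos 7: 6: miss, evict 1, frames [7, 6]
pos 8: 1: miss, evict 7, frames [6, 1]
pos 9: 6: hit
pos 10: 4: miss, evict 1, frames [6, 4]
pos 11: 7: miss, evict 6, frames [4, 7]
pos 12: 3: miss, evict 4, frames [7, 3]
pos 13: 9: miss, evict 7, frames [3, 9]
pos 14: 4: miss, evict 3, frames [9, 4]
pos 15: 3: miss, evict 9, frames [4, 3]
pos 16: 8: miss, evict 4, frames [3, 8]
pos 17: 3: hit
pos 18: 6: miss, evict 8, frames [3, 6]
pos 19: 4: miss, evict 3, frames [6, 4]
At position 19, page 3 is evicted.

3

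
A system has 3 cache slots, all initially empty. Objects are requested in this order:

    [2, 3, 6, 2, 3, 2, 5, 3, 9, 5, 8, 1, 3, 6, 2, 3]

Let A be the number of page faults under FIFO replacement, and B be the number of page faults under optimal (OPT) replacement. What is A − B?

1

Under FIFO: F F F . . . F . F . F F F F F . → 10 faults.
Under OPT: F F F . . . F . F . F F . F F . → 9 faults.
A − B = 10 − 9 = 1.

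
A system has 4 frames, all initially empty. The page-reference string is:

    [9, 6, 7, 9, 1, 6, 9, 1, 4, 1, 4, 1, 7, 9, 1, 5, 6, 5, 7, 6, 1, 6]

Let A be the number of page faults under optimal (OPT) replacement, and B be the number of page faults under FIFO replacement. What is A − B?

Under OPT: F F F . F . . . F . . . . . . F F . . . . . → 7 faults.
Under FIFO: F F F . F . . . F . . . . F . F F . F . F . → 10 faults.
A − B = 7 − 10 = -3.

-3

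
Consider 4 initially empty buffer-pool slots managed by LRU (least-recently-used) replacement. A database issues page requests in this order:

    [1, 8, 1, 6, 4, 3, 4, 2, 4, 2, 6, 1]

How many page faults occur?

7

1 -> fault, frames {1}
8 -> fault, frames {1,8}
1 -> hit
6 -> fault, frames {8,1,6}
4 -> fault, frames {8,1,6,4}
3 -> fault, evict 8, frames {1,6,4,3}
4 -> hit
2 -> fault, evict 1, frames {6,3,4,2}
4 -> hit
2 -> hit
6 -> hit
1 -> fault, evict 3, frames {4,2,6,1}
Page faults: 7.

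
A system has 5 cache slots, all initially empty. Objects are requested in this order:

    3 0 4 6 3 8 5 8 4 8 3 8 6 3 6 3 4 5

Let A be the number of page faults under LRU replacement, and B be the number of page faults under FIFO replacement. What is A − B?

-1

Under LRU: F F F F . F F . . . . . . . . . . . → 6 faults.
Under FIFO: F F F F . F F . . . F . . . . . . . → 7 faults.
A − B = 6 − 7 = -1.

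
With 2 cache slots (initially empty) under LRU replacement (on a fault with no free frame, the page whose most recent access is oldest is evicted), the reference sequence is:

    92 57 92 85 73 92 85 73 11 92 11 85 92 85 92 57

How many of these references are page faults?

92 → miss, frames [92]
57 → miss, frames [92, 57]
92 → hit
85 → miss, evict 57, frames [92, 85]
73 → miss, evict 92, frames [85, 73]
92 → miss, evict 85, frames [73, 92]
85 → miss, evict 73, frames [92, 85]
73 → miss, evict 92, frames [85, 73]
11 → miss, evict 85, frames [73, 11]
92 → miss, evict 73, frames [11, 92]
11 → hit
85 → miss, evict 92, frames [11, 85]
92 → miss, evict 11, frames [85, 92]
85 → hit
92 → hit
57 → miss, evict 85, frames [92, 57]
Page faults: 12.

12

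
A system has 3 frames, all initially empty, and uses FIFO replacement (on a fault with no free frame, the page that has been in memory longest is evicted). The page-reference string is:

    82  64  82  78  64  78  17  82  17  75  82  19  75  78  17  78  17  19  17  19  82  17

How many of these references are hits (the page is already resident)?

12

82 -> fault, frames (82)
64 -> fault, frames (82 64)
82 -> hit
78 -> fault, frames (82 64 78)
64 -> hit
78 -> hit
17 -> fault, evict 82, frames (64 78 17)
82 -> fault, evict 64, frames (78 17 82)
17 -> hit
75 -> fault, evict 78, frames (17 82 75)
82 -> hit
19 -> fault, evict 17, frames (82 75 19)
75 -> hit
78 -> fault, evict 82, frames (75 19 78)
17 -> fault, evict 75, frames (19 78 17)
78 -> hit
17 -> hit
19 -> hit
17 -> hit
19 -> hit
82 -> fault, evict 19, frames (78 17 82)
17 -> hit
Hits: 12.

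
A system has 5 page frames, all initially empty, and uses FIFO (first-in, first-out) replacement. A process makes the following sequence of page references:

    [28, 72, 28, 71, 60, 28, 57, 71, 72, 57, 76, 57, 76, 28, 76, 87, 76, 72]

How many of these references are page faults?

9

28 → fault, frames {28}
72 → fault, frames {28,72}
28 → hit
71 → fault, frames {28,72,71}
60 → fault, frames {28,72,71,60}
28 → hit
57 → fault, frames {28,72,71,60,57}
71 → hit
72 → hit
57 → hit
76 → fault, evict 28, frames {72,71,60,57,76}
57 → hit
76 → hit
28 → fault, evict 72, frames {71,60,57,76,28}
76 → hit
87 → fault, evict 71, frames {60,57,76,28,87}
76 → hit
72 → fault, evict 60, frames {57,76,28,87,72}
Page faults: 9.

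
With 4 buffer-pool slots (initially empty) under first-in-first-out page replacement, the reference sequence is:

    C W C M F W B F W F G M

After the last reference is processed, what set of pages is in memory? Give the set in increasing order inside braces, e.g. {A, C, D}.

C → fault, frames {C}
W → fault, frames {C,W}
C → hit
M → fault, frames {C,W,M}
F → fault, frames {C,W,M,F}
W → hit
B → fault, evict C, frames {W,M,F,B}
F → hit
W → hit
F → hit
G → fault, evict W, frames {M,F,B,G}
M → hit

{B, F, G, M}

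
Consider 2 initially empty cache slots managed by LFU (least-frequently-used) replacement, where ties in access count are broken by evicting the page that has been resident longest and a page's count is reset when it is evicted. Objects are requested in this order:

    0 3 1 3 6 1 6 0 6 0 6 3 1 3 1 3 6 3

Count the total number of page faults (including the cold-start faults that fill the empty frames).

12

0: miss, frames (0)
3: miss, frames (0 3)
1: miss, evict 0, frames (3 1)
3: hit
6: miss, evict 1, frames (3 6)
1: miss, evict 6, frames (3 1)
6: miss, evict 1, frames (3 6)
0: miss, evict 6, frames (3 0)
6: miss, evict 0, frames (3 6)
0: miss, evict 6, frames (3 0)
6: miss, evict 0, frames (3 6)
3: hit
1: miss, evict 6, frames (3 1)
3: hit
1: hit
3: hit
6: miss, evict 1, frames (3 6)
3: hit
Page faults: 12.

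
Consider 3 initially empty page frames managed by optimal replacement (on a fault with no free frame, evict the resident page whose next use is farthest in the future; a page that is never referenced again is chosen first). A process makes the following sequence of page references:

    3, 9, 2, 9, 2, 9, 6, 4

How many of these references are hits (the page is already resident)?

3

3 -> fault, frames [3]
9 -> fault, frames [3, 9]
2 -> fault, frames [3, 9, 2]
9 -> hit
2 -> hit
9 -> hit
6 -> fault, evict 2, frames [3, 9, 6]
4 -> fault, evict 6, frames [3, 9, 4]
Hits: 3.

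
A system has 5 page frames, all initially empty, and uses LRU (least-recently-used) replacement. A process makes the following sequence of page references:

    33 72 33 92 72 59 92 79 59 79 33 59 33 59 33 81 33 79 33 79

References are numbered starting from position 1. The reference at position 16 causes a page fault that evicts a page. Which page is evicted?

72

pos 1: 33 → miss, frames (33)
pos 2: 72 → miss, frames (33 72)
pos 3: 33 → hit
pos 4: 92 → miss, frames (72 33 92)
pos 5: 72 → hit
pos 6: 59 → miss, frames (33 92 72 59)
pos 7: 92 → hit
pos 8: 79 → miss, frames (33 72 59 92 79)
pos 9: 59 → hit
pos 10: 79 → hit
pos 11: 33 → hit
pos 12: 59 → hit
pos 13: 33 → hit
pos 14: 59 → hit
pos 15: 33 → hit
pos 16: 81 → miss, evict 72, frames (92 79 59 33 81)
At position 16, page 72 is evicted.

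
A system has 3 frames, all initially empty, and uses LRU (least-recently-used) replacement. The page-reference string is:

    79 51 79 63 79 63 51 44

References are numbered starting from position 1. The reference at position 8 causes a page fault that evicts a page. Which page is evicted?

79

pos 1: 79: miss, frames (79)
pos 2: 51: miss, frames (79 51)
pos 3: 79: hit
pos 4: 63: miss, frames (51 79 63)
pos 5: 79: hit
pos 6: 63: hit
pos 7: 51: hit
pos 8: 44: miss, evict 79, frames (63 51 44)
At position 8, page 79 is evicted.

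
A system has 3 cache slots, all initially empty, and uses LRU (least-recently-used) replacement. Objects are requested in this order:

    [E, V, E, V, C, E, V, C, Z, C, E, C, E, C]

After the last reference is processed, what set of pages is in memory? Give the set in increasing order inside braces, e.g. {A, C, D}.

{C, E, Z}

E: fault, frames (E)
V: fault, frames (E V)
E: hit
V: hit
C: fault, frames (E V C)
E: hit
V: hit
C: hit
Z: fault, evict E, frames (V C Z)
C: hit
E: fault, evict V, frames (Z C E)
C: hit
E: hit
C: hit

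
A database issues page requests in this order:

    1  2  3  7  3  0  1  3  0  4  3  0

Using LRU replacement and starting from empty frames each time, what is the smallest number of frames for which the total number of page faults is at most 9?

f=1: 12 faults
f=2: 11 faults
f=3: 7 faults
f=4: 7 faults
f=5: 6 faults
f=6: 6 faults
Smallest f with faults ≤ 9 is 3.

3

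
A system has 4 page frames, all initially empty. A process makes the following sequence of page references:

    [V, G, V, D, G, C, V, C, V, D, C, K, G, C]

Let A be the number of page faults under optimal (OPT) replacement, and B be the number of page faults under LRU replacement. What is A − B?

Under OPT: F F . F . F . . . . . F . . → 5 faults.
Under LRU: F F . F . F . . . . . F F . → 6 faults.
A − B = 5 − 6 = -1.

-1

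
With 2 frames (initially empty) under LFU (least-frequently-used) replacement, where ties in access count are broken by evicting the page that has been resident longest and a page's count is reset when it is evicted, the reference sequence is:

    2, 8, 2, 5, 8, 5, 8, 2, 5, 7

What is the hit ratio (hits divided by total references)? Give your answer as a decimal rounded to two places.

0.20

2 → fault, frames (2)
8 → fault, frames (2 8)
2 → hit
5 → fault, evict 8, frames (2 5)
8 → fault, evict 5, frames (2 8)
5 → fault, evict 8, frames (2 5)
8 → fault, evict 5, frames (2 8)
2 → hit
5 → fault, evict 8, frames (2 5)
7 → fault, evict 5, frames (2 7)
Hits: 2 of 10 references → 2/10 = 0.2000.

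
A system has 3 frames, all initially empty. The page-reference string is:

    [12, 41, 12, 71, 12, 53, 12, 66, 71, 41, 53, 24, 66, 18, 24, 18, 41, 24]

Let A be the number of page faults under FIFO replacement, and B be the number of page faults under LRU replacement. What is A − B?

2

Under FIFO: F F . F . F F F F F F F F F . . F F → 14 faults.
Under LRU: F F . F . F . F F F F F F F . . F . → 12 faults.
A − B = 14 − 12 = 2.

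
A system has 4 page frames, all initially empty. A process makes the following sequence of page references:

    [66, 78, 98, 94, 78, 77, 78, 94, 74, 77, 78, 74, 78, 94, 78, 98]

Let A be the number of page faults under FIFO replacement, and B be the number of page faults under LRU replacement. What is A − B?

1

Under FIFO: F F F F . F . . F . F . . . . F → 8 faults.
Under LRU: F F F F . F . . F . . . . . . F → 7 faults.
A − B = 8 − 7 = 1.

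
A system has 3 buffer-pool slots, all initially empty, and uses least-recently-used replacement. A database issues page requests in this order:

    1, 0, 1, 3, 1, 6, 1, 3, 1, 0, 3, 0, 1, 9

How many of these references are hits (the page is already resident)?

8

1: miss, frames {1}
0: miss, frames {1,0}
1: hit
3: miss, frames {0,1,3}
1: hit
6: miss, evict 0, frames {3,1,6}
1: hit
3: hit
1: hit
0: miss, evict 6, frames {3,1,0}
3: hit
0: hit
1: hit
9: miss, evict 3, frames {0,1,9}
Hits: 8.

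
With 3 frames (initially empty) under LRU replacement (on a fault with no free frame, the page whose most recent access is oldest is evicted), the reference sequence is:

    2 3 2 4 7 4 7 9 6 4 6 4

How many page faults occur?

7

2: miss, frames (2)
3: miss, frames (2 3)
2: hit
4: miss, frames (3 2 4)
7: miss, evict 3, frames (2 4 7)
4: hit
7: hit
9: miss, evict 2, frames (4 7 9)
6: miss, evict 4, frames (7 9 6)
4: miss, evict 7, frames (9 6 4)
6: hit
4: hit
Page faults: 7.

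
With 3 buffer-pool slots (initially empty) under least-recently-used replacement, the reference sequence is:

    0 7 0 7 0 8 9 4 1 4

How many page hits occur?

4

0: miss, frames [0]
7: miss, frames [0, 7]
0: hit
7: hit
0: hit
8: miss, frames [7, 0, 8]
9: miss, evict 7, frames [0, 8, 9]
4: miss, evict 0, frames [8, 9, 4]
1: miss, evict 8, frames [9, 4, 1]
4: hit
Hits: 4.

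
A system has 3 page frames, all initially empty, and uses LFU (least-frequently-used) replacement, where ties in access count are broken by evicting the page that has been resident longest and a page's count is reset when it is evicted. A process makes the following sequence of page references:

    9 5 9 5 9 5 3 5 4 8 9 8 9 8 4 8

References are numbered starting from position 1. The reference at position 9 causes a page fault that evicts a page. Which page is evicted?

pos 1: 9 -> miss, frames (9)
pos 2: 5 -> miss, frames (9 5)
pos 3: 9 -> hit
pos 4: 5 -> hit
pos 5: 9 -> hit
pos 6: 5 -> hit
pos 7: 3 -> miss, frames (9 5 3)
pos 8: 5 -> hit
pos 9: 4 -> miss, evict 3, frames (9 5 4)
At position 9, page 3 is evicted.

3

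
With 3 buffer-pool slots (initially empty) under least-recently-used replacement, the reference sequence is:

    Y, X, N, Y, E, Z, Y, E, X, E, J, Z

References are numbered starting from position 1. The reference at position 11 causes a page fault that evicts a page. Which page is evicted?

Y

pos 1: Y: fault, frames (Y)
pos 2: X: fault, frames (Y X)
pos 3: N: fault, frames (Y X N)
pos 4: Y: hit
pos 5: E: fault, evict X, frames (N Y E)
pos 6: Z: fault, evict N, frames (Y E Z)
pos 7: Y: hit
pos 8: E: hit
pos 9: X: fault, evict Z, frames (Y E X)
pos 10: E: hit
pos 11: J: fault, evict Y, frames (X E J)
At position 11, page Y is evicted.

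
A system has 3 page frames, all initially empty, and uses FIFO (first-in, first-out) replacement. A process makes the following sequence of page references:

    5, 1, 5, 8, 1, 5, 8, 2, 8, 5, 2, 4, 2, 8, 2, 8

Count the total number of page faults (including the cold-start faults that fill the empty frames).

8

5 → fault, frames {5}
1 → fault, frames {5,1}
5 → hit
8 → fault, frames {5,1,8}
1 → hit
5 → hit
8 → hit
2 → fault, evict 5, frames {1,8,2}
8 → hit
5 → fault, evict 1, frames {8,2,5}
2 → hit
4 → fault, evict 8, frames {2,5,4}
2 → hit
8 → fault, evict 2, frames {5,4,8}
2 → fault, evict 5, frames {4,8,2}
8 → hit
Page faults: 8.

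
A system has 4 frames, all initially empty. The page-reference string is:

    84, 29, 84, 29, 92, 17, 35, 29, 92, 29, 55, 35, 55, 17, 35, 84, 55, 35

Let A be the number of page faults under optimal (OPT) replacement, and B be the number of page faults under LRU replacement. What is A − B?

-1

Under OPT: F F . . F F F . . . F . . . . F . . → 7 faults.
Under LRU: F F . . F F F . . . F . . F . F . . → 8 faults.
A − B = 7 − 8 = -1.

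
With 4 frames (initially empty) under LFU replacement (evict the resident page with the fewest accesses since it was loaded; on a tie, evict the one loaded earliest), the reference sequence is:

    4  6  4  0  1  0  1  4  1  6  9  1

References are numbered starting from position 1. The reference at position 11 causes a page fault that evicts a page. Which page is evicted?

pos 1: 4 → fault, frames {4}
pos 2: 6 → fault, frames {4,6}
pos 3: 4 → hit
pos 4: 0 → fault, frames {4,6,0}
pos 5: 1 → fault, frames {4,6,0,1}
pos 6: 0 → hit
pos 7: 1 → hit
pos 8: 4 → hit
pos 9: 1 → hit
pos 10: 6 → hit
pos 11: 9 → fault, evict 6, frames {4,0,1,9}
At position 11, page 6 is evicted.

6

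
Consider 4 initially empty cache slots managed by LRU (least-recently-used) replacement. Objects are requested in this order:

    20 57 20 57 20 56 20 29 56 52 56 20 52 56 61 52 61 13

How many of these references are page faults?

20 -> fault, frames {20}
57 -> fault, frames {20,57}
20 -> hit
57 -> hit
20 -> hit
56 -> fault, frames {57,20,56}
20 -> hit
29 -> fault, frames {57,56,20,29}
56 -> hit
52 -> fault, evict 57, frames {20,29,56,52}
56 -> hit
20 -> hit
52 -> hit
56 -> hit
61 -> fault, evict 29, frames {20,52,56,61}
52 -> hit
61 -> hit
13 -> fault, evict 20, frames {56,52,61,13}
Page faults: 7.

7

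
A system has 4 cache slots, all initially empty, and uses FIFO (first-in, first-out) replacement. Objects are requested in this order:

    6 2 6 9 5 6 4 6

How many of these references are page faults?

6 -> miss, frames (6)
2 -> miss, frames (6 2)
6 -> hit
9 -> miss, frames (6 2 9)
5 -> miss, frames (6 2 9 5)
6 -> hit
4 -> miss, evict 6, frames (2 9 5 4)
6 -> miss, evict 2, frames (9 5 4 6)
Page faults: 6.

6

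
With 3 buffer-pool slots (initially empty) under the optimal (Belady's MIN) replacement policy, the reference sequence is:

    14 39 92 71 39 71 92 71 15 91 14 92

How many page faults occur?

14 -> miss, frames [14]
39 -> miss, frames [14, 39]
92 -> miss, frames [14, 39, 92]
71 -> miss, evict 14, frames [39, 92, 71]
39 -> hit
71 -> hit
92 -> hit
71 -> hit
15 -> miss, evict 71, frames [39, 92, 15]
91 -> miss, evict 15, frames [39, 92, 91]
14 -> miss, evict 91, frames [39, 92, 14]
92 -> hit
Page faults: 7.

7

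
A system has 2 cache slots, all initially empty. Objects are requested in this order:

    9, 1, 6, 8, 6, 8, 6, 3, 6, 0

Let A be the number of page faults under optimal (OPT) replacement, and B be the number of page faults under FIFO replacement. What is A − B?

Under OPT: F F F F . . . F . F → 6 faults.
Under FIFO: F F F F . . . F F F → 7 faults.
A − B = 6 − 7 = -1.

-1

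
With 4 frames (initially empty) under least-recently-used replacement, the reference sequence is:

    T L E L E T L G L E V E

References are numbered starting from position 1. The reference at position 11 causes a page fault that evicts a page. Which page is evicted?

T

pos 1: T: miss, frames {T}
pos 2: L: miss, frames {T,L}
pos 3: E: miss, frames {T,L,E}
pos 4: L: hit
pos 5: E: hit
pos 6: T: hit
pos 7: L: hit
pos 8: G: miss, frames {E,T,L,G}
pos 9: L: hit
pos 10: E: hit
pos 11: V: miss, evict T, frames {G,L,E,V}
At position 11, page T is evicted.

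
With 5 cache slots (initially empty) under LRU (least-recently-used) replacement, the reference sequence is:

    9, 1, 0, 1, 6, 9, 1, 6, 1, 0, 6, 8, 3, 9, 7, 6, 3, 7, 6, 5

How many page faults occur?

9 → miss, frames (9)
1 → miss, frames (9 1)
0 → miss, frames (9 1 0)
1 → hit
6 → miss, frames (9 0 1 6)
9 → hit
1 → hit
6 → hit
1 → hit
0 → hit
6 → hit
8 → miss, frames (9 1 0 6 8)
3 → miss, evict 9, frames (1 0 6 8 3)
9 → miss, evict 1, frames (0 6 8 3 9)
7 → miss, evict 0, frames (6 8 3 9 7)
6 → hit
3 → hit
7 → hit
6 → hit
5 → miss, evict 8, frames (9 3 7 6 5)
Page faults: 9.

9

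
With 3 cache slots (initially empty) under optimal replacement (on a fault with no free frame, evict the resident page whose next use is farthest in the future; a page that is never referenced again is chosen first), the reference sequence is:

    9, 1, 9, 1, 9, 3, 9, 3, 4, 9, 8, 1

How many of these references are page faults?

5

9: fault, frames [9]
1: fault, frames [9, 1]
9: hit
1: hit
9: hit
3: fault, frames [9, 1, 3]
9: hit
3: hit
4: fault, evict 3, frames [9, 1, 4]
9: hit
8: fault, evict 4, frames [9, 1, 8]
1: hit
Page faults: 5.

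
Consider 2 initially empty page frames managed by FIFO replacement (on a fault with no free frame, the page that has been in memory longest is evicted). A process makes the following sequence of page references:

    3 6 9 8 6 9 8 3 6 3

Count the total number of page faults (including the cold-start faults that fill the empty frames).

3: miss, frames [3]
6: miss, frames [3, 6]
9: miss, evict 3, frames [6, 9]
8: miss, evict 6, frames [9, 8]
6: miss, evict 9, frames [8, 6]
9: miss, evict 8, frames [6, 9]
8: miss, evict 6, frames [9, 8]
3: miss, evict 9, frames [8, 3]
6: miss, evict 8, frames [3, 6]
3: hit
Page faults: 9.

9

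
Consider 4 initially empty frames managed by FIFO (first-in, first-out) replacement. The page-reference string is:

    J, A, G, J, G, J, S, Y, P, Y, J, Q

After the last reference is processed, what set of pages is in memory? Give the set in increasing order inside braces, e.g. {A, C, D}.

J: miss, frames {J}
A: miss, frames {J,A}
G: miss, frames {J,A,G}
J: hit
G: hit
J: hit
S: miss, frames {J,A,G,S}
Y: miss, evict J, frames {A,G,S,Y}
P: miss, evict A, frames {G,S,Y,P}
Y: hit
J: miss, evict G, frames {S,Y,P,J}
Q: miss, evict S, frames {Y,P,J,Q}

{J, P, Q, Y}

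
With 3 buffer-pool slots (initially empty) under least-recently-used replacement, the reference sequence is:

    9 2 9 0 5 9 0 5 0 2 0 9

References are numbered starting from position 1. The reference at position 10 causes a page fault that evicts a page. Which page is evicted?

9

pos 1: 9 -> fault, frames (9)
pos 2: 2 -> fault, frames (9 2)
pos 3: 9 -> hit
pos 4: 0 -> fault, frames (2 9 0)
pos 5: 5 -> fault, evict 2, frames (9 0 5)
pos 6: 9 -> hit
pos 7: 0 -> hit
pos 8: 5 -> hit
pos 9: 0 -> hit
pos 10: 2 -> fault, evict 9, frames (5 0 2)
At position 10, page 9 is evicted.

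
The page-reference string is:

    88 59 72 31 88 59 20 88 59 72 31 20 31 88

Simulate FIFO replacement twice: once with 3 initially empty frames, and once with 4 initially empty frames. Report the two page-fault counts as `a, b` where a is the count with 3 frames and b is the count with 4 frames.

3 frames: F F F F F F F . . F F . . F → 10 faults.
4 frames: F F F F . . F F F F F F . F → 11 faults.
11 > 10: adding a frame increased faults — Belady's anomaly.

10, 11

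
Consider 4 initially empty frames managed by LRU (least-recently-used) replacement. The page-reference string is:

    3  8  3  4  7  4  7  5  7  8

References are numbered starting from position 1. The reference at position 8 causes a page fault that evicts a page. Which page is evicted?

pos 1: 3 → fault, frames {3}
pos 2: 8 → fault, frames {3,8}
pos 3: 3 → hit
pos 4: 4 → fault, frames {8,3,4}
pos 5: 7 → fault, frames {8,3,4,7}
pos 6: 4 → hit
pos 7: 7 → hit
pos 8: 5 → fault, evict 8, frames {3,4,7,5}
At position 8, page 8 is evicted.

8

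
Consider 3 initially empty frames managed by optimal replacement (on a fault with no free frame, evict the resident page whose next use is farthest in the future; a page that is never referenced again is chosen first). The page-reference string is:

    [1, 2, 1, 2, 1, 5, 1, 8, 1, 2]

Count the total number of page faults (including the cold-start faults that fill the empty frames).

1 → fault, frames {1}
2 → fault, frames {1,2}
1 → hit
2 → hit
1 → hit
5 → fault, frames {1,2,5}
1 → hit
8 → fault, evict 5, frames {1,2,8}
1 → hit
2 → hit
Page faults: 4.

4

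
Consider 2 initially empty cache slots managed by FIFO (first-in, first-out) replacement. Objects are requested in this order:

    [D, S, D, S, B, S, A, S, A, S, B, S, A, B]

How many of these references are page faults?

D -> miss, frames [D]
S -> miss, frames [D, S]
D -> hit
S -> hit
B -> miss, evict D, frames [S, B]
S -> hit
A -> miss, evict S, frames [B, A]
S -> miss, evict B, frames [A, S]
A -> hit
S -> hit
B -> miss, evict A, frames [S, B]
S -> hit
A -> miss, evict S, frames [B, A]
B -> hit
Page faults: 7.

7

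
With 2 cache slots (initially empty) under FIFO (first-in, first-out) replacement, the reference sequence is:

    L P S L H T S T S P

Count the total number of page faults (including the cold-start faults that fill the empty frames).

L -> miss, frames [L]
P -> miss, frames [L, P]
S -> miss, evict L, frames [P, S]
L -> miss, evict P, frames [S, L]
H -> miss, evict S, frames [L, H]
T -> miss, evict L, frames [H, T]
S -> miss, evict H, frames [T, S]
T -> hit
S -> hit
P -> miss, evict T, frames [S, P]
Page faults: 8.

8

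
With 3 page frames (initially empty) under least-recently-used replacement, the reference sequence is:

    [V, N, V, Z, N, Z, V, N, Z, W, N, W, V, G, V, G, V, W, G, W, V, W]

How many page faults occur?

6

V: miss, frames [V]
N: miss, frames [V, N]
V: hit
Z: miss, frames [N, V, Z]
N: hit
Z: hit
V: hit
N: hit
Z: hit
W: miss, evict V, frames [N, Z, W]
N: hit
W: hit
V: miss, evict Z, frames [N, W, V]
G: miss, evict N, frames [W, V, G]
V: hit
G: hit
V: hit
W: hit
G: hit
W: hit
V: hit
W: hit
Page faults: 6.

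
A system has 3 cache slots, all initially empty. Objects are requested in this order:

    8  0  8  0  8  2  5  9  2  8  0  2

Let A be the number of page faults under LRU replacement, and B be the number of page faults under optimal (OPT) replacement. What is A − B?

Under LRU: F F . . . F F F . F F . → 7 faults.
Under OPT: F F . . . F F F . . F . → 6 faults.
A − B = 7 − 6 = 1.

1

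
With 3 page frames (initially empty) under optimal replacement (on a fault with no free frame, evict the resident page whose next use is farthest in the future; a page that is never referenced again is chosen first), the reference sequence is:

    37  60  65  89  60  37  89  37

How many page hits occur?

4

37: fault, frames {37}
60: fault, frames {37,60}
65: fault, frames {37,60,65}
89: fault, evict 65, frames {37,60,89}
60: hit
37: hit
89: hit
37: hit
Hits: 4.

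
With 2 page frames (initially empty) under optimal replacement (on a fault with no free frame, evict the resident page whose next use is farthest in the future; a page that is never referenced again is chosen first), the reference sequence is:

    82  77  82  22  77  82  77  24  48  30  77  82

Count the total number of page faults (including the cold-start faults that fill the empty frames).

82 → fault, frames [82]
77 → fault, frames [82, 77]
82 → hit
22 → fault, evict 82, frames [77, 22]
77 → hit
82 → fault, evict 22, frames [77, 82]
77 → hit
24 → fault, evict 82, frames [77, 24]
48 → fault, evict 24, frames [77, 48]
30 → fault, evict 48, frames [77, 30]
77 → hit
82 → fault, evict 30, frames [77, 82]
Page faults: 8.

8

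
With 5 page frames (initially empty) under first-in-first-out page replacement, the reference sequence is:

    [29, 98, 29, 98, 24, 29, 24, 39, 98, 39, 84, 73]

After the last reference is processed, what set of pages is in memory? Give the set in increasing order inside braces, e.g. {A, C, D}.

{24, 39, 73, 84, 98}

29 → miss, frames (29)
98 → miss, frames (29 98)
29 → hit
98 → hit
24 → miss, frames (29 98 24)
29 → hit
24 → hit
39 → miss, frames (29 98 24 39)
98 → hit
39 → hit
84 → miss, frames (29 98 24 39 84)
73 → miss, evict 29, frames (98 24 39 84 73)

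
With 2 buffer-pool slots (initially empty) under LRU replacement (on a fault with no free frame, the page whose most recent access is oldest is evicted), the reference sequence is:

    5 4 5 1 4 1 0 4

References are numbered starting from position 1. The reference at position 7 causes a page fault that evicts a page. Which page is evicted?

pos 1: 5 → fault, frames [5]
pos 2: 4 → fault, frames [5, 4]
pos 3: 5 → hit
pos 4: 1 → fault, evict 4, frames [5, 1]
pos 5: 4 → fault, evict 5, frames [1, 4]
pos 6: 1 → hit
pos 7: 0 → fault, evict 4, frames [1, 0]
At position 7, page 4 is evicted.

4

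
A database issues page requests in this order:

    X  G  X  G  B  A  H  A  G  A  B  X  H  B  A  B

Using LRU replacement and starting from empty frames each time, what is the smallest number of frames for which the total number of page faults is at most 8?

4

f=1: 16 faults
f=2: 11 faults
f=3: 10 faults
f=4: 7 faults
f=5: 5 faults
Smallest f with faults ≤ 8 is 4.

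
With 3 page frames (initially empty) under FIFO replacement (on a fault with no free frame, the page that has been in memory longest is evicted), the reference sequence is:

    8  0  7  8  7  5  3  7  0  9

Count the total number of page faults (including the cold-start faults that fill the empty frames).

8 -> miss, frames {8}
0 -> miss, frames {8,0}
7 -> miss, frames {8,0,7}
8 -> hit
7 -> hit
5 -> miss, evict 8, frames {0,7,5}
3 -> miss, evict 0, frames {7,5,3}
7 -> hit
0 -> miss, evict 7, frames {5,3,0}
9 -> miss, evict 5, frames {3,0,9}
Page faults: 7.

7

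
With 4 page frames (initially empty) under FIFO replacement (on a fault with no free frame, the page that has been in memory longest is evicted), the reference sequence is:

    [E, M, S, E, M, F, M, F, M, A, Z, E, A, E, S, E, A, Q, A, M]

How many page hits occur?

E: fault, frames [E]
M: fault, frames [E, M]
S: fault, frames [E, M, S]
E: hit
M: hit
F: fault, frames [E, M, S, F]
M: hit
F: hit
M: hit
A: fault, evict E, frames [M, S, F, A]
Z: fault, evict M, frames [S, F, A, Z]
E: fault, evict S, frames [F, A, Z, E]
A: hit
E: hit
S: fault, evict F, frames [A, Z, E, S]
E: hit
A: hit
Q: fault, evict A, frames [Z, E, S, Q]
A: fault, evict Z, frames [E, S, Q, A]
M: fault, evict E, frames [S, Q, A, M]
Hits: 9.

9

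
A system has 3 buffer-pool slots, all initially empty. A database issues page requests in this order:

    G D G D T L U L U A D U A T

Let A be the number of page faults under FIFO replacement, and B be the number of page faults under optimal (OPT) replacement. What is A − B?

1

Under FIFO: F F . . F F F . . F F . . F → 8 faults.
Under OPT: F F . . F F F . . F . . . F → 7 faults.
A − B = 8 − 7 = 1.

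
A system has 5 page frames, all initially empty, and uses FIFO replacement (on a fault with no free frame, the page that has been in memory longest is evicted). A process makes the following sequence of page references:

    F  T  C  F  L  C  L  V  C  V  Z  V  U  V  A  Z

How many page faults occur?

8

F → fault, frames {F}
T → fault, frames {F,T}
C → fault, frames {F,T,C}
F → hit
L → fault, frames {F,T,C,L}
C → hit
L → hit
V → fault, frames {F,T,C,L,V}
C → hit
V → hit
Z → fault, evict F, frames {T,C,L,V,Z}
V → hit
U → fault, evict T, frames {C,L,V,Z,U}
V → hit
A → fault, evict C, frames {L,V,Z,U,A}
Z → hit
Page faults: 8.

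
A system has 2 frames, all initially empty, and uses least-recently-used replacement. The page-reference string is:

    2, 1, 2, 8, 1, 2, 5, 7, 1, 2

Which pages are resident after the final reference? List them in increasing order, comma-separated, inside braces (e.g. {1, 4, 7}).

{1, 2}

2: miss, frames (2)
1: miss, frames (2 1)
2: hit
8: miss, evict 1, frames (2 8)
1: miss, evict 2, frames (8 1)
2: miss, evict 8, frames (1 2)
5: miss, evict 1, frames (2 5)
7: miss, evict 2, frames (5 7)
1: miss, evict 5, frames (7 1)
2: miss, evict 7, frames (1 2)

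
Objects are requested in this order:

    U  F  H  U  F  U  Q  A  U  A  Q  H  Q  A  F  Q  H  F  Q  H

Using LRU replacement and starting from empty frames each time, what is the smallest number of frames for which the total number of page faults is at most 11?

f=1: 20 faults
f=2: 17 faults
f=3: 8 faults
f=4: 7 faults
f=5: 5 faults
Smallest f with faults ≤ 11 is 3.

3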